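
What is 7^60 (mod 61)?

1

7^1 ≡ 7 (mod 61)
7^2 ≡ 7^2 = 49 ≡ 49 (mod 61)
7^4 ≡ 49^2 = 2401 ≡ 22 (mod 61)
7^8 ≡ 22^2 = 484 ≡ 57 (mod 61)
7^16 ≡ 57^2 = 3249 ≡ 16 (mod 61)
7^32 ≡ 16^2 = 256 ≡ 12 (mod 61)
60 = 32 + 16 + 8 + 4 in binary powers of 2.
So 7^60 ≡ 12 · 16 · 57 · 22 ≡ 1 (mod 61).
Since the result is 1, base 7 gives no evidence that 61 is composite.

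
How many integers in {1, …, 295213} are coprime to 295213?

279840

Factor: 295213 = 31 · 89 · 107.
φ(295213) = (31−1) · (89−1) · (107−1) = 30 · 88 · 106 = 279840.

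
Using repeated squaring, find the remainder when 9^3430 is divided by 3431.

9^1 ≡ 9 (mod 3431)
9^2 ≡ 9^2 = 81 ≡ 81 (mod 3431)
9^4 ≡ 81^2 = 6561 ≡ 3130 (mod 3431)
9^8 ≡ 3130^2 = 9796900 ≡ 1395 (mod 3431)
9^16 ≡ 1395^2 = 1946025 ≡ 648 (mod 3431)
9^32 ≡ 648^2 = 419904 ≡ 1322 (mod 3431)
9^64 ≡ 1322^2 = 1747684 ≡ 1305 (mod 3431)
9^128 ≡ 1305^2 = 1703025 ≡ 1249 (mod 3431)
9^256 ≡ 1249^2 = 1560001 ≡ 2327 (mod 3431)
9^512 ≡ 2327^2 = 5414929 ≡ 811 (mod 3431)
9^1024 ≡ 811^2 = 657721 ≡ 2400 (mod 3431)
9^2048 ≡ 2400^2 = 5760000 ≡ 2782 (mod 3431)
3430 = 2048 + 1024 + 256 + 64 + 32 + 4 + 2 in binary powers of 2.
So 9^3430 ≡ 2782 · 2400 · 2327 · 1305 · 1322 · 3130 · 81 ≡ 2327 (mod 3431).
Since 2327 ≠ 1, base 9 is a Fermat witness: 3431 is composite.

2327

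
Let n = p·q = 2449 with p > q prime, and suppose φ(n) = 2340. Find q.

31

φ(n) = (p−1)(q−1) = n − (p+q) + 1, so p + q = 2449 − 2340 + 1 = 110.
p and q are the roots of t² − 110t + 2449 = 0.
Discriminant: 110² − 4·2449 = 12100 − 9796 = 2304; √2304 = 48.
q = (110 − 48)/2 = 31, p = (110 + 48)/2 = 79.
Check: 31 · 79 = 2449.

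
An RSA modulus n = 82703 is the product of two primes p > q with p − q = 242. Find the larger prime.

Since p = q + 242, we have 82703 = q(q + 242), so q² + 242q − 82703 = 0.
Discriminant: 242² + 4·82703 = 58564 + 330812 = 389376; √389376 = 624.
q = (−242 + 624)/2 = 191, and p = q + 242 = 433.
Check: 191 · 433 = 82703.

433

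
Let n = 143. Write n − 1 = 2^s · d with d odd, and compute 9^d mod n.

42

143 − 1 = 142 = 2^1 · 71, so d = 71.
9^1 ≡ 9 (mod 143)
9^2 ≡ 9^2 = 81 ≡ 81 (mod 143)
9^4 ≡ 81^2 = 6561 ≡ 126 (mod 143)
9^8 ≡ 126^2 = 15876 ≡ 3 (mod 143)
9^16 ≡ 3^2 = 9 ≡ 9 (mod 143)
9^32 ≡ 9^2 = 81 ≡ 81 (mod 143)
9^64 ≡ 81^2 = 6561 ≡ 126 (mod 143)
71 = 64 + 4 + 2 + 1 in binary powers of 2.
So 9^71 ≡ 126 · 126 · 81 · 9 ≡ 42 (mod 143).
Squaring chain: 42; never reaches −1, so base 9 is a Miller–Rabin witness that 143 is composite.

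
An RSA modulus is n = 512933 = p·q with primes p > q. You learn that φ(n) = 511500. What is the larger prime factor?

751

φ(n) = (p−1)(q−1) = n − (p+q) + 1, so p + q = 512933 − 511500 + 1 = 1434.
p and q are the roots of t² − 1434t + 512933 = 0.
Discriminant: 1434² − 4·512933 = 2056356 − 2051732 = 4624; √4624 = 68.
q = (1434 − 68)/2 = 683, p = (1434 + 68)/2 = 751.
Check: 683 · 751 = 512933.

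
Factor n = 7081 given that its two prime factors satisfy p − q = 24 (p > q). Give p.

97

Since p = q + 24, we have 7081 = q(q + 24), so q² + 24q − 7081 = 0.
Discriminant: 24² + 4·7081 = 576 + 28324 = 28900; √28900 = 170.
q = (−24 + 170)/2 = 73, and p = q + 24 = 97.
Check: 73 · 97 = 7081.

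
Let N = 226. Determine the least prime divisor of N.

2

226 is even: 2 divides it.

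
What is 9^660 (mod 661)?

9^1 ≡ 9 (mod 661)
9^2 ≡ 9^2 = 81 ≡ 81 (mod 661)
9^4 ≡ 81^2 = 6561 ≡ 612 (mod 661)
9^8 ≡ 612^2 = 374544 ≡ 418 (mod 661)
9^16 ≡ 418^2 = 174724 ≡ 220 (mod 661)
9^32 ≡ 220^2 = 48400 ≡ 147 (mod 661)
9^64 ≡ 147^2 = 21609 ≡ 457 (mod 661)
9^128 ≡ 457^2 = 208849 ≡ 634 (mod 661)
9^256 ≡ 634^2 = 401956 ≡ 68 (mod 661)
9^512 ≡ 68^2 = 4624 ≡ 658 (mod 661)
660 = 512 + 128 + 16 + 4 in binary powers of 2.
So 9^660 ≡ 658 · 634 · 220 · 612 ≡ 1 (mod 661).
Since the result is 1, base 9 gives no evidence that 661 is composite.

1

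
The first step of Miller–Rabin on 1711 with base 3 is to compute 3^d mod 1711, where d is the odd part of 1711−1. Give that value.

1711 − 1 = 1710 = 2^1 · 855, so d = 855.
3^1 ≡ 3 (mod 1711)
3^2 ≡ 3^2 = 9 ≡ 9 (mod 1711)
3^4 ≡ 9^2 = 81 ≡ 81 (mod 1711)
3^8 ≡ 81^2 = 6561 ≡ 1428 (mod 1711)
3^16 ≡ 1428^2 = 2039184 ≡ 1383 (mod 1711)
3^32 ≡ 1383^2 = 1912689 ≡ 1502 (mod 1711)
3^64 ≡ 1502^2 = 2256004 ≡ 906 (mod 1711)
3^128 ≡ 906^2 = 820836 ≡ 1267 (mod 1711)
3^256 ≡ 1267^2 = 1605289 ≡ 371 (mod 1711)
3^512 ≡ 371^2 = 137641 ≡ 761 (mod 1711)
855 = 512 + 256 + 64 + 16 + 4 + 2 + 1 in binary powers of 2.
So 3^855 ≡ 761 · 371 · 906 · 1383 · 81 · 9 · 3 ≡ 606 (mod 1711).
Squaring chain: 606; never reaches −1, so base 3 is a Miller–Rabin witness that 1711 is composite.

606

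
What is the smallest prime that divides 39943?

59

39943 is odd.
Digit sum 28, not divisible by 3.
Ends in 3: not divisible by 5.
7: 39943 = 7·5706 + 1
11: 39943 = 11·3631 + 2
13: 39943 = 13·3072 + 7
17: 39943 = 17·2349 + 10
19: 39943 = 19·2102 + 5
23: 39943 = 23·1736 + 15
29: 39943 = 29·1377 + 10
31: 39943 = 31·1288 + 15
37: 39943 = 37·1079 + 20
41: 39943 = 41·974 + 9
43: 39943 = 43·928 + 39
47: 39943 = 47·849 + 40
53: 39943 = 53·753 + 34
59: 39943 = 59·677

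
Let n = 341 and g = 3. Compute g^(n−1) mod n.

56

3^1 ≡ 3 (mod 341)
3^2 ≡ 3^2 = 9 ≡ 9 (mod 341)
3^4 ≡ 9^2 = 81 ≡ 81 (mod 341)
3^8 ≡ 81^2 = 6561 ≡ 82 (mod 341)
3^16 ≡ 82^2 = 6724 ≡ 245 (mod 341)
3^32 ≡ 245^2 = 60025 ≡ 9 (mod 341)
3^64 ≡ 9^2 = 81 ≡ 81 (mod 341)
3^128 ≡ 81^2 = 6561 ≡ 82 (mod 341)
3^256 ≡ 82^2 = 6724 ≡ 245 (mod 341)
340 = 256 + 64 + 16 + 4 in binary powers of 2.
So 3^340 ≡ 245 · 81 · 245 · 81 ≡ 56 (mod 341).
Since 56 ≠ 1, base 3 is a Fermat witness: 341 is composite.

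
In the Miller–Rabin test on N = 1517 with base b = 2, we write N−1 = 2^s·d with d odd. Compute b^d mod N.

1517 − 1 = 1516 = 2^2 · 379, so d = 379.
2^1 ≡ 2 (mod 1517)
2^2 ≡ 2^2 = 4 ≡ 4 (mod 1517)
2^4 ≡ 4^2 = 16 ≡ 16 (mod 1517)
2^8 ≡ 16^2 = 256 ≡ 256 (mod 1517)
2^16 ≡ 256^2 = 65536 ≡ 305 (mod 1517)
2^32 ≡ 305^2 = 93025 ≡ 488 (mod 1517)
2^64 ≡ 488^2 = 238144 ≡ 1492 (mod 1517)
2^128 ≡ 1492^2 = 2226064 ≡ 625 (mod 1517)
2^256 ≡ 625^2 = 390625 ≡ 756 (mod 1517)
379 = 256 + 64 + 32 + 16 + 8 + 2 + 1 in binary powers of 2.
So 2^379 ≡ 756 · 1492 · 488 · 305 · 256 · 4 · 2 ≡ 923 (mod 1517).
Squaring chain: 923 → 892; never reaches −1, so base 2 is a Miller–Rabin witness that 1517 is composite.

923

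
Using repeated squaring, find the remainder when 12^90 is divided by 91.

12^1 ≡ 12 (mod 91)
12^2 ≡ 12^2 = 144 ≡ 53 (mod 91)
12^4 ≡ 53^2 = 2809 ≡ 79 (mod 91)
12^8 ≡ 79^2 = 6241 ≡ 53 (mod 91)
12^16 ≡ 53^2 = 2809 ≡ 79 (mod 91)
12^32 ≡ 79^2 = 6241 ≡ 53 (mod 91)
12^64 ≡ 53^2 = 2809 ≡ 79 (mod 91)
90 = 64 + 16 + 8 + 2 in binary powers of 2.
So 12^90 ≡ 79 · 79 · 53 · 53 ≡ 1 (mod 91).
Since the result is 1, base 12 gives no evidence that 91 is composite.

1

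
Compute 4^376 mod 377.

165

4^1 ≡ 4 (mod 377)
4^2 ≡ 4^2 = 16 ≡ 16 (mod 377)
4^4 ≡ 16^2 = 256 ≡ 256 (mod 377)
4^8 ≡ 256^2 = 65536 ≡ 315 (mod 377)
4^16 ≡ 315^2 = 99225 ≡ 74 (mod 377)
4^32 ≡ 74^2 = 5476 ≡ 198 (mod 377)
4^64 ≡ 198^2 = 39204 ≡ 373 (mod 377)
4^128 ≡ 373^2 = 139129 ≡ 16 (mod 377)
4^256 ≡ 16^2 = 256 ≡ 256 (mod 377)
376 = 256 + 64 + 32 + 16 + 8 in binary powers of 2.
So 4^376 ≡ 256 · 373 · 198 · 74 · 315 ≡ 165 (mod 377).
Since 165 ≠ 1, base 4 is a Fermat witness: 377 is composite.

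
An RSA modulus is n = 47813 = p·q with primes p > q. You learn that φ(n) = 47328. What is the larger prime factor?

349

φ(n) = (p−1)(q−1) = n − (p+q) + 1, so p + q = 47813 − 47328 + 1 = 486.
p and q are the roots of t² − 486t + 47813 = 0.
Discriminant: 486² − 4·47813 = 236196 − 191252 = 44944; √44944 = 212.
q = (486 − 212)/2 = 137, p = (486 + 212)/2 = 349.
Check: 137 · 349 = 47813.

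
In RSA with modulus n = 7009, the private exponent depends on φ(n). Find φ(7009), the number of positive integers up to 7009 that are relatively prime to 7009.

6804

Factor: 7009 = 43 · 163.
φ(7009) = (43−1) · (163−1) = 42 · 162 = 6804.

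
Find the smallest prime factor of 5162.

2

5162 is even: 2 divides it.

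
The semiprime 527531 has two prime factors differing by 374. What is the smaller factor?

Since p = q + 374, we have 527531 = q(q + 374), so q² + 374q − 527531 = 0.
Discriminant: 374² + 4·527531 = 139876 + 2110124 = 2250000; √2250000 = 1500.
q = (−374 + 1500)/2 = 563, and p = q + 374 = 937.
Check: 563 · 937 = 527531.

563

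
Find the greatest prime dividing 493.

493 = 17 · 29
29 is prime.
So 493 = 17 · 29; the largest prime factor is 29.

29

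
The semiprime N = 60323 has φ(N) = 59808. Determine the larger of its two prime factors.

337

φ(n) = (p−1)(q−1) = n − (p+q) + 1, so p + q = 60323 − 59808 + 1 = 516.
p and q are the roots of t² − 516t + 60323 = 0.
Discriminant: 516² − 4·60323 = 266256 − 241292 = 24964; √24964 = 158.
q = (516 − 158)/2 = 179, p = (516 + 158)/2 = 337.
Check: 179 · 337 = 60323.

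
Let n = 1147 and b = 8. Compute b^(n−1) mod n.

628

8^1 ≡ 8 (mod 1147)
8^2 ≡ 8^2 = 64 ≡ 64 (mod 1147)
8^4 ≡ 64^2 = 4096 ≡ 655 (mod 1147)
8^8 ≡ 655^2 = 429025 ≡ 47 (mod 1147)
8^16 ≡ 47^2 = 2209 ≡ 1062 (mod 1147)
8^32 ≡ 1062^2 = 1127844 ≡ 343 (mod 1147)
8^64 ≡ 343^2 = 117649 ≡ 655 (mod 1147)
8^128 ≡ 655^2 = 429025 ≡ 47 (mod 1147)
8^256 ≡ 47^2 = 2209 ≡ 1062 (mod 1147)
8^512 ≡ 1062^2 = 1127844 ≡ 343 (mod 1147)
8^1024 ≡ 343^2 = 117649 ≡ 655 (mod 1147)
1146 = 1024 + 64 + 32 + 16 + 8 + 2 in binary powers of 2.
So 8^1146 ≡ 655 · 655 · 343 · 1062 · 47 · 64 ≡ 628 (mod 1147).
Since 628 ≠ 1, base 8 is a Fermat witness: 1147 is composite.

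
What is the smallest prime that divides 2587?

13

2587 is odd.
Digit sum 22, not divisible by 3.
Ends in 7: not divisible by 5.
7: 2587 = 7·369 + 4
11: 2587 = 11·235 + 2
13: 2587 = 13·199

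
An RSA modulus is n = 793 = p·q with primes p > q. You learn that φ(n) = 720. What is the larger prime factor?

φ(n) = (p−1)(q−1) = n − (p+q) + 1, so p + q = 793 − 720 + 1 = 74.
p and q are the roots of t² − 74t + 793 = 0.
Discriminant: 74² − 4·793 = 5476 − 3172 = 2304; √2304 = 48.
q = (74 − 48)/2 = 13, p = (74 + 48)/2 = 61.
Check: 13 · 61 = 793.

61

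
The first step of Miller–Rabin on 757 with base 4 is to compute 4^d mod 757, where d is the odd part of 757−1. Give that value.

756

757 − 1 = 756 = 2^2 · 189, so d = 189.
4^1 ≡ 4 (mod 757)
4^2 ≡ 4^2 = 16 ≡ 16 (mod 757)
4^4 ≡ 16^2 = 256 ≡ 256 (mod 757)
4^8 ≡ 256^2 = 65536 ≡ 434 (mod 757)
4^16 ≡ 434^2 = 188356 ≡ 620 (mod 757)
4^32 ≡ 620^2 = 384400 ≡ 601 (mod 757)
4^64 ≡ 601^2 = 361201 ≡ 112 (mod 757)
4^128 ≡ 112^2 = 12544 ≡ 432 (mod 757)
189 = 128 + 32 + 16 + 8 + 4 + 1 in binary powers of 2.
So 4^189 ≡ 432 · 601 · 620 · 434 · 256 · 4 ≡ 756 (mod 757).
Since 4^d ≡ 756 (mod 757), base 4 does not prove 757 composite.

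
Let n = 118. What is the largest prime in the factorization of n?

118 = 2 · 59
59 is prime.
So 118 = 2 · 59; the largest prime factor is 59.

59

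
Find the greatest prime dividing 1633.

71

1633 = 23 · 71
71 is prime.
So 1633 = 23 · 71; the largest prime factor is 71.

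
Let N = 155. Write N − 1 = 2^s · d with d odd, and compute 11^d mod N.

96

155 − 1 = 154 = 2^1 · 77, so d = 77.
11^1 ≡ 11 (mod 155)
11^2 ≡ 11^2 = 121 ≡ 121 (mod 155)
11^4 ≡ 121^2 = 14641 ≡ 71 (mod 155)
11^8 ≡ 71^2 = 5041 ≡ 81 (mod 155)
11^16 ≡ 81^2 = 6561 ≡ 51 (mod 155)
11^32 ≡ 51^2 = 2601 ≡ 121 (mod 155)
11^64 ≡ 121^2 = 14641 ≡ 71 (mod 155)
77 = 64 + 8 + 4 + 1 in binary powers of 2.
So 11^77 ≡ 71 · 81 · 71 · 11 ≡ 96 (mod 155).
Squaring chain: 96; never reaches −1, so base 11 is a Miller–Rabin witness that 155 is composite.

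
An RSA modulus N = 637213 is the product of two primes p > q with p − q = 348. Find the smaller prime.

Since p = q + 348, we have 637213 = q(q + 348), so q² + 348q − 637213 = 0.
Discriminant: 348² + 4·637213 = 121104 + 2548852 = 2669956; √2669956 = 1634.
q = (−348 + 1634)/2 = 643, and p = q + 348 = 991.
Check: 643 · 991 = 637213.

643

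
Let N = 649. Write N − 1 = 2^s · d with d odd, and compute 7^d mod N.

649 − 1 = 648 = 2^3 · 81, so d = 81.
7^1 ≡ 7 (mod 649)
7^2 ≡ 7^2 = 49 ≡ 49 (mod 649)
7^4 ≡ 49^2 = 2401 ≡ 454 (mod 649)
7^8 ≡ 454^2 = 206116 ≡ 383 (mod 649)
7^16 ≡ 383^2 = 146689 ≡ 15 (mod 649)
7^32 ≡ 15^2 = 225 ≡ 225 (mod 649)
7^64 ≡ 225^2 = 50625 ≡ 3 (mod 649)
81 = 64 + 16 + 1 in binary powers of 2.
So 7^81 ≡ 3 · 15 · 7 ≡ 315 (mod 649).
Squaring chain: 315 → 577 → 641; never reaches −1, so base 7 is a Miller–Rabin witness that 649 is composite.

315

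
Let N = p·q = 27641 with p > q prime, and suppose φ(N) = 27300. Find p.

φ(n) = (p−1)(q−1) = n − (p+q) + 1, so p + q = 27641 − 27300 + 1 = 342.
p and q are the roots of t² − 342t + 27641 = 0.
Discriminant: 342² − 4·27641 = 116964 − 110564 = 6400; √6400 = 80.
q = (342 − 80)/2 = 131, p = (342 + 80)/2 = 211.
Check: 131 · 211 = 27641.

211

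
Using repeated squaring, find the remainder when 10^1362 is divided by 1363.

10^1 ≡ 10 (mod 1363)
10^2 ≡ 10^2 = 100 ≡ 100 (mod 1363)
10^4 ≡ 100^2 = 10000 ≡ 459 (mod 1363)
10^8 ≡ 459^2 = 210681 ≡ 779 (mod 1363)
10^16 ≡ 779^2 = 606841 ≡ 306 (mod 1363)
10^32 ≡ 306^2 = 93636 ≡ 952 (mod 1363)
10^64 ≡ 952^2 = 906304 ≡ 1272 (mod 1363)
10^128 ≡ 1272^2 = 1617984 ≡ 103 (mod 1363)
10^256 ≡ 103^2 = 10609 ≡ 1068 (mod 1363)
10^512 ≡ 1068^2 = 1140624 ≡ 1156 (mod 1363)
10^1024 ≡ 1156^2 = 1336336 ≡ 596 (mod 1363)
1362 = 1024 + 256 + 64 + 16 + 2 in binary powers of 2.
So 10^1362 ≡ 596 · 1068 · 1272 · 306 · 100 ≡ 63 (mod 1363).
Since 63 ≠ 1, base 10 is a Fermat witness: 1363 is composite.

63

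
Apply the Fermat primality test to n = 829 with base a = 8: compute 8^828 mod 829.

8^1 ≡ 8 (mod 829)
8^2 ≡ 8^2 = 64 ≡ 64 (mod 829)
8^4 ≡ 64^2 = 4096 ≡ 780 (mod 829)
8^8 ≡ 780^2 = 608400 ≡ 743 (mod 829)
8^16 ≡ 743^2 = 552049 ≡ 764 (mod 829)
8^32 ≡ 764^2 = 583696 ≡ 80 (mod 829)
8^64 ≡ 80^2 = 6400 ≡ 597 (mod 829)
8^128 ≡ 597^2 = 356409 ≡ 768 (mod 829)
8^256 ≡ 768^2 = 589824 ≡ 405 (mod 829)
8^512 ≡ 405^2 = 164025 ≡ 712 (mod 829)
828 = 512 + 256 + 32 + 16 + 8 + 4 in binary powers of 2.
So 8^828 ≡ 712 · 405 · 80 · 764 · 743 · 780 ≡ 1 (mod 829).
Since the result is 1, base 8 gives no evidence that 829 is composite.

1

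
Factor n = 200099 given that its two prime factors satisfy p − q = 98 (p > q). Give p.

499

Since p = q + 98, we have 200099 = q(q + 98), so q² + 98q − 200099 = 0.
Discriminant: 98² + 4·200099 = 9604 + 800396 = 810000; √810000 = 900.
q = (−98 + 900)/2 = 401, and p = q + 98 = 499.
Check: 401 · 499 = 200099.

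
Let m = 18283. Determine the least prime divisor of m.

47

18283 is odd.
Digit sum 22, not divisible by 3.
Ends in 3: not divisible by 5.
7: 18283 = 7·2611 + 6
11: 18283 = 11·1662 + 1
13: 18283 = 13·1406 + 5
17: 18283 = 17·1075 + 8
19: 18283 = 19·962 + 5
23: 18283 = 23·794 + 21
29: 18283 = 29·630 + 13
31: 18283 = 31·589 + 24
37: 18283 = 37·494 + 5
41: 18283 = 41·445 + 38
43: 18283 = 43·425 + 8
47: 18283 = 47·389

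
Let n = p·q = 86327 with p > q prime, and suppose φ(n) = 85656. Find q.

φ(n) = (p−1)(q−1) = n − (p+q) + 1, so p + q = 86327 − 85656 + 1 = 672.
p and q are the roots of t² − 672t + 86327 = 0.
Discriminant: 672² − 4·86327 = 451584 − 345308 = 106276; √106276 = 326.
q = (672 − 326)/2 = 173, p = (672 + 326)/2 = 499.
Check: 173 · 499 = 86327.

173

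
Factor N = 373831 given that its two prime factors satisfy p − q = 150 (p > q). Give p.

Since p = q + 150, we have 373831 = q(q + 150), so q² + 150q − 373831 = 0.
Discriminant: 150² + 4·373831 = 22500 + 1495324 = 1517824; √1517824 = 1232.
q = (−150 + 1232)/2 = 541, and p = q + 150 = 691.
Check: 541 · 691 = 373831.

691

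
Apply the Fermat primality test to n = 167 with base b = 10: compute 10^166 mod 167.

10^1 ≡ 10 (mod 167)
10^2 ≡ 10^2 = 100 ≡ 100 (mod 167)
10^4 ≡ 100^2 = 10000 ≡ 147 (mod 167)
10^8 ≡ 147^2 = 21609 ≡ 66 (mod 167)
10^16 ≡ 66^2 = 4356 ≡ 14 (mod 167)
10^32 ≡ 14^2 = 196 ≡ 29 (mod 167)
10^64 ≡ 29^2 = 841 ≡ 6 (mod 167)
10^128 ≡ 6^2 = 36 ≡ 36 (mod 167)
166 = 128 + 32 + 4 + 2 in binary powers of 2.
So 10^166 ≡ 36 · 29 · 147 · 100 ≡ 1 (mod 167).
Since the result is 1, base 10 gives no evidence that 167 is composite.

1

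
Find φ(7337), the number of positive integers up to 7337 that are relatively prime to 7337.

Factor: 7337 = 11 · 23 · 29.
φ(7337) = (11−1) · (23−1) · (29−1) = 10 · 22 · 28 = 6160.

6160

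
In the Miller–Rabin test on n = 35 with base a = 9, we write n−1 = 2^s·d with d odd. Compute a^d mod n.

4

35 − 1 = 34 = 2^1 · 17, so d = 17.
9^1 ≡ 9 (mod 35)
9^2 ≡ 9^2 = 81 ≡ 11 (mod 35)
9^4 ≡ 11^2 = 121 ≡ 16 (mod 35)
9^8 ≡ 16^2 = 256 ≡ 11 (mod 35)
9^16 ≡ 11^2 = 121 ≡ 16 (mod 35)
17 = 16 + 1 in binary powers of 2.
So 9^17 ≡ 16 · 9 ≡ 4 (mod 35).
Squaring chain: 4; never reaches −1, so base 9 is a Miller–Rabin witness that 35 is composite.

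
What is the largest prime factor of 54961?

61

54961 = 17 · 3233
3233 = 53 · 61
61 is prime.
So 54961 = 17 · 53 · 61; the largest prime factor is 61.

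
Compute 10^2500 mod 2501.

657

10^1 ≡ 10 (mod 2501)
10^2 ≡ 10^2 = 100 ≡ 100 (mod 2501)
10^4 ≡ 100^2 = 10000 ≡ 2497 (mod 2501)
10^8 ≡ 2497^2 = 6235009 ≡ 16 (mod 2501)
10^16 ≡ 16^2 = 256 ≡ 256 (mod 2501)
10^32 ≡ 256^2 = 65536 ≡ 510 (mod 2501)
10^64 ≡ 510^2 = 260100 ≡ 2497 (mod 2501)
10^128 ≡ 2497^2 = 6235009 ≡ 16 (mod 2501)
10^256 ≡ 16^2 = 256 ≡ 256 (mod 2501)
10^512 ≡ 256^2 = 65536 ≡ 510 (mod 2501)
10^1024 ≡ 510^2 = 260100 ≡ 2497 (mod 2501)
10^2048 ≡ 2497^2 = 6235009 ≡ 16 (mod 2501)
2500 = 2048 + 256 + 128 + 64 + 4 in binary powers of 2.
So 10^2500 ≡ 16 · 256 · 16 · 2497 · 2497 ≡ 657 (mod 2501).
Since 657 ≠ 1, base 10 is a Fermat witness: 2501 is composite.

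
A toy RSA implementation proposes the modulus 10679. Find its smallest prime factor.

10679 is odd.
Digit sum 23, not divisible by 3.
Ends in 9: not divisible by 5.
7: 10679 = 7·1525 + 4
11: 10679 = 11·970 + 9
13: 10679 = 13·821 + 6
17: 10679 = 17·628 + 3
19: 10679 = 19·562 + 1
23: 10679 = 23·464 + 7
29: 10679 = 29·368 + 7
31: 10679 = 31·344 + 15
37: 10679 = 37·288 + 23
41: 10679 = 41·260 + 19
43: 10679 = 43·248 + 15
47: 10679 = 47·227 + 10
53: 10679 = 53·201 + 26
59: 10679 = 59·181

59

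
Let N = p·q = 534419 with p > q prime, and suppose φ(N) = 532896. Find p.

977

φ(n) = (p−1)(q−1) = n − (p+q) + 1, so p + q = 534419 − 532896 + 1 = 1524.
p and q are the roots of t² − 1524t + 534419 = 0.
Discriminant: 1524² − 4·534419 = 2322576 − 2137676 = 184900; √184900 = 430.
q = (1524 − 430)/2 = 547, p = (1524 + 430)/2 = 977.
Check: 547 · 977 = 534419.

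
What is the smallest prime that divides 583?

583 is odd.
Digit sum 16, not divisible by 3.
Ends in 3: not divisible by 5.
7: 583 = 7·83 + 2
11: 583 = 11·53

11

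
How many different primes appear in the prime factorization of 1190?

1190 = 2 · 595
595 = 5 · 119
119 = 7 · 17
1190 = 2 · 5 · 7 · 17, which has 4 distinct prime factors.

4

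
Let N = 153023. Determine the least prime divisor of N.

153023 is odd.
Digit sum 14, not divisible by 3.
Ends in 3: not divisible by 5.
7: 153023 = 7·21860 + 3
11: 153023 = 11·13911 + 2
13: 153023 = 13·11771

13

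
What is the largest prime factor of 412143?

79

412143 = 3 · 137381
137381 = 37 · 3713
3713 = 47 · 79
79 is prime.
So 412143 = 3 · 37 · 47 · 79; the largest prime factor is 79.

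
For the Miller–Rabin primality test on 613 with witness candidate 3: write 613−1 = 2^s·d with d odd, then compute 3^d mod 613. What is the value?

613 − 1 = 612 = 2^2 · 153, so d = 153.
3^1 ≡ 3 (mod 613)
3^2 ≡ 3^2 = 9 ≡ 9 (mod 613)
3^4 ≡ 9^2 = 81 ≡ 81 (mod 613)
3^8 ≡ 81^2 = 6561 ≡ 431 (mod 613)
3^16 ≡ 431^2 = 185761 ≡ 22 (mod 613)
3^32 ≡ 22^2 = 484 ≡ 484 (mod 613)
3^64 ≡ 484^2 = 234256 ≡ 90 (mod 613)
3^128 ≡ 90^2 = 8100 ≡ 131 (mod 613)
153 = 128 + 16 + 8 + 1 in binary powers of 2.
So 3^153 ≡ 131 · 22 · 431 · 3 ≡ 612 (mod 613).
Since 3^d ≡ 612 (mod 613), base 3 does not prove 613 composite.

612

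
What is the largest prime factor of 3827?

89

3827 = 43 · 89
89 is prime.
So 3827 = 43 · 89; the largest prime factor is 89.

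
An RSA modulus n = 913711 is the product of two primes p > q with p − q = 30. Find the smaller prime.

Since p = q + 30, we have 913711 = q(q + 30), so q² + 30q − 913711 = 0.
Discriminant: 30² + 4·913711 = 900 + 3654844 = 3655744; √3655744 = 1912.
q = (−30 + 1912)/2 = 941, and p = q + 30 = 971.
Check: 941 · 971 = 913711.

941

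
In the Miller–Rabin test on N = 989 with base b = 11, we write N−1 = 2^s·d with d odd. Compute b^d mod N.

989 − 1 = 988 = 2^2 · 247, so d = 247.
11^1 ≡ 11 (mod 989)
11^2 ≡ 11^2 = 121 ≡ 121 (mod 989)
11^4 ≡ 121^2 = 14641 ≡ 795 (mod 989)
11^8 ≡ 795^2 = 632025 ≡ 54 (mod 989)
11^16 ≡ 54^2 = 2916 ≡ 938 (mod 989)
11^32 ≡ 938^2 = 879844 ≡ 623 (mod 989)
11^64 ≡ 623^2 = 388129 ≡ 441 (mod 989)
11^128 ≡ 441^2 = 194481 ≡ 637 (mod 989)
247 = 128 + 64 + 32 + 16 + 4 + 2 + 1 in binary powers of 2.
So 11^247 ≡ 637 · 441 · 623 · 938 · 795 · 121 · 11 ≡ 465 (mod 989).
Squaring chain: 465 → 623; never reaches −1, so base 11 is a Miller–Rabin witness that 989 is composite.

465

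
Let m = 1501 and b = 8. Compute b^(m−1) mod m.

457

8^1 ≡ 8 (mod 1501)
8^2 ≡ 8^2 = 64 ≡ 64 (mod 1501)
8^4 ≡ 64^2 = 4096 ≡ 1094 (mod 1501)
8^8 ≡ 1094^2 = 1196836 ≡ 539 (mod 1501)
8^16 ≡ 539^2 = 290521 ≡ 828 (mod 1501)
8^32 ≡ 828^2 = 685584 ≡ 1128 (mod 1501)
8^64 ≡ 1128^2 = 1272384 ≡ 1037 (mod 1501)
8^128 ≡ 1037^2 = 1075369 ≡ 653 (mod 1501)
8^256 ≡ 653^2 = 426409 ≡ 125 (mod 1501)
8^512 ≡ 125^2 = 15625 ≡ 615 (mod 1501)
8^1024 ≡ 615^2 = 378225 ≡ 1474 (mod 1501)
1500 = 1024 + 256 + 128 + 64 + 16 + 8 + 4 in binary powers of 2.
So 8^1500 ≡ 1474 · 125 · 653 · 1037 · 828 · 539 · 1094 ≡ 457 (mod 1501).
Since 457 ≠ 1, base 8 is a Fermat witness: 1501 is composite.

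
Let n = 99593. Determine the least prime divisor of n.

13

99593 is odd.
Digit sum 35, not divisible by 3.
Ends in 3: not divisible by 5.
7: 99593 = 7·14227 + 4
11: 99593 = 11·9053 + 10
13: 99593 = 13·7661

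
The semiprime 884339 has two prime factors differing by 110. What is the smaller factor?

887

Since p = q + 110, we have 884339 = q(q + 110), so q² + 110q − 884339 = 0.
Discriminant: 110² + 4·884339 = 12100 + 3537356 = 3549456; √3549456 = 1884.
q = (−110 + 1884)/2 = 887, and p = q + 110 = 997.
Check: 887 · 997 = 884339.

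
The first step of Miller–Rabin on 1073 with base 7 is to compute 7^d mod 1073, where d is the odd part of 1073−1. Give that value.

255

1073 − 1 = 1072 = 2^4 · 67, so d = 67.
7^1 ≡ 7 (mod 1073)
7^2 ≡ 7^2 = 49 ≡ 49 (mod 1073)
7^4 ≡ 49^2 = 2401 ≡ 255 (mod 1073)
7^8 ≡ 255^2 = 65025 ≡ 645 (mod 1073)
7^16 ≡ 645^2 = 416025 ≡ 774 (mod 1073)
7^32 ≡ 774^2 = 599076 ≡ 342 (mod 1073)
7^64 ≡ 342^2 = 116964 ≡ 7 (mod 1073)
67 = 64 + 2 + 1 in binary powers of 2.
So 7^67 ≡ 7 · 49 · 7 ≡ 255 (mod 1073).
Squaring chain: 255 → 645 → 774 → 342; never reaches −1, so base 7 is a Miller–Rabin witness that 1073 is composite.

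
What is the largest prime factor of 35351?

53

35351 = 23 · 1537
1537 = 29 · 53
53 is prime.
So 35351 = 23 · 29 · 53; the largest prime factor is 53.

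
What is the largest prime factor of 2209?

2209 = 47 · 47
47 = 47 · 1
So 2209 = 47^2; the largest prime factor is 47.

47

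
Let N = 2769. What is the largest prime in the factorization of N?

71

2769 = 3 · 923
923 = 13 · 71
71 is prime.
So 2769 = 3 · 13 · 71; the largest prime factor is 71.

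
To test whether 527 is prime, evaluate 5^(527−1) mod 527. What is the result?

5^1 ≡ 5 (mod 527)
5^2 ≡ 5^2 = 25 ≡ 25 (mod 527)
5^4 ≡ 25^2 = 625 ≡ 98 (mod 527)
5^8 ≡ 98^2 = 9604 ≡ 118 (mod 527)
5^16 ≡ 118^2 = 13924 ≡ 222 (mod 527)
5^32 ≡ 222^2 = 49284 ≡ 273 (mod 527)
5^64 ≡ 273^2 = 74529 ≡ 222 (mod 527)
5^128 ≡ 222^2 = 49284 ≡ 273 (mod 527)
5^256 ≡ 273^2 = 74529 ≡ 222 (mod 527)
5^512 ≡ 222^2 = 49284 ≡ 273 (mod 527)
526 = 512 + 8 + 4 + 2 in binary powers of 2.
So 5^526 ≡ 273 · 118 · 98 · 25 ≡ 253 (mod 527).
Since 253 ≠ 1, base 5 is a Fermat witness: 527 is composite.

253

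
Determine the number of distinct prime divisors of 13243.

13243 = 17 · 779
779 = 19 · 41
13243 = 17 · 19 · 41, which has 3 distinct prime factors.

3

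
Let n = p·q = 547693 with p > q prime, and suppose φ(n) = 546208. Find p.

809

φ(n) = (p−1)(q−1) = n − (p+q) + 1, so p + q = 547693 − 546208 + 1 = 1486.
p and q are the roots of t² − 1486t + 547693 = 0.
Discriminant: 1486² − 4·547693 = 2208196 − 2190772 = 17424; √17424 = 132.
q = (1486 − 132)/2 = 677, p = (1486 + 132)/2 = 809.
Check: 677 · 809 = 547693.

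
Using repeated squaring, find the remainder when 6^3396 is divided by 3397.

6^1 ≡ 6 (mod 3397)
6^2 ≡ 6^2 = 36 ≡ 36 (mod 3397)
6^4 ≡ 36^2 = 1296 ≡ 1296 (mod 3397)
6^8 ≡ 1296^2 = 1679616 ≡ 1498 (mod 3397)
6^16 ≡ 1498^2 = 2244004 ≡ 1984 (mod 3397)
6^32 ≡ 1984^2 = 3936256 ≡ 2530 (mod 3397)
6^64 ≡ 2530^2 = 6400900 ≡ 952 (mod 3397)
6^128 ≡ 952^2 = 906304 ≡ 2702 (mod 3397)
6^256 ≡ 2702^2 = 7300804 ≡ 651 (mod 3397)
6^512 ≡ 651^2 = 423801 ≡ 2573 (mod 3397)
6^1024 ≡ 2573^2 = 6620329 ≡ 2973 (mod 3397)
6^2048 ≡ 2973^2 = 8838729 ≡ 3132 (mod 3397)
3396 = 2048 + 1024 + 256 + 64 + 4 in binary powers of 2.
So 6^3396 ≡ 3132 · 2973 · 651 · 952 · 1296 ≡ 732 (mod 3397).
Since 732 ≠ 1, base 6 is a Fermat witness: 3397 is composite.

732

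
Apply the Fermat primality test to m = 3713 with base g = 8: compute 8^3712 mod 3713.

3494

8^1 ≡ 8 (mod 3713)
8^2 ≡ 8^2 = 64 ≡ 64 (mod 3713)
8^4 ≡ 64^2 = 4096 ≡ 383 (mod 3713)
8^8 ≡ 383^2 = 146689 ≡ 1882 (mod 3713)
8^16 ≡ 1882^2 = 3541924 ≡ 3435 (mod 3713)
8^32 ≡ 3435^2 = 11799225 ≡ 3024 (mod 3713)
8^64 ≡ 3024^2 = 9144576 ≡ 3170 (mod 3713)
8^128 ≡ 3170^2 = 10048900 ≡ 1522 (mod 3713)
8^256 ≡ 1522^2 = 2316484 ≡ 3285 (mod 3713)
8^512 ≡ 3285^2 = 10791225 ≡ 1247 (mod 3713)
8^1024 ≡ 1247^2 = 1555009 ≡ 2975 (mod 3713)
8^2048 ≡ 2975^2 = 8850625 ≡ 2546 (mod 3713)
3712 = 2048 + 1024 + 512 + 128 in binary powers of 2.
So 8^3712 ≡ 2546 · 2975 · 1247 · 1522 ≡ 3494 (mod 3713).
Since 3494 ≠ 1, base 8 is a Fermat witness: 3713 is composite.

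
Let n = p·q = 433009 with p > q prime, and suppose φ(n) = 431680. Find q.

569

φ(n) = (p−1)(q−1) = n − (p+q) + 1, so p + q = 433009 − 431680 + 1 = 1330.
p and q are the roots of t² − 1330t + 433009 = 0.
Discriminant: 1330² − 4·433009 = 1768900 − 1732036 = 36864; √36864 = 192.
q = (1330 − 192)/2 = 569, p = (1330 + 192)/2 = 761.
Check: 569 · 761 = 433009.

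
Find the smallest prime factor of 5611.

5611 is odd.
Digit sum 13, not divisible by 3.
Ends in 1: not divisible by 5.
7: 5611 = 7·801 + 4
11: 5611 = 11·510 + 1
13: 5611 = 13·431 + 8
17: 5611 = 17·330 + 1
19: 5611 = 19·295 + 6
23: 5611 = 23·243 + 22
29: 5611 = 29·193 + 14
31: 5611 = 31·181

31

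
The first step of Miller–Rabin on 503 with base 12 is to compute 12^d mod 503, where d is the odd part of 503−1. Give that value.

503 − 1 = 502 = 2^1 · 251, so d = 251.
12^1 ≡ 12 (mod 503)
12^2 ≡ 12^2 = 144 ≡ 144 (mod 503)
12^4 ≡ 144^2 = 20736 ≡ 113 (mod 503)
12^8 ≡ 113^2 = 12769 ≡ 194 (mod 503)
12^16 ≡ 194^2 = 37636 ≡ 414 (mod 503)
12^32 ≡ 414^2 = 171396 ≡ 376 (mod 503)
12^64 ≡ 376^2 = 141376 ≡ 33 (mod 503)
12^128 ≡ 33^2 = 1089 ≡ 83 (mod 503)
251 = 128 + 64 + 32 + 16 + 8 + 2 + 1 in binary powers of 2.
So 12^251 ≡ 83 · 33 · 376 · 414 · 194 · 144 · 12 ≡ 1 (mod 503).
Since 12^d ≡ 1 (mod 503), base 12 does not prove 503 composite.

1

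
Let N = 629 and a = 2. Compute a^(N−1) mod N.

305

2^1 ≡ 2 (mod 629)
2^2 ≡ 2^2 = 4 ≡ 4 (mod 629)
2^4 ≡ 4^2 = 16 ≡ 16 (mod 629)
2^8 ≡ 16^2 = 256 ≡ 256 (mod 629)
2^16 ≡ 256^2 = 65536 ≡ 120 (mod 629)
2^32 ≡ 120^2 = 14400 ≡ 562 (mod 629)
2^64 ≡ 562^2 = 315844 ≡ 86 (mod 629)
2^128 ≡ 86^2 = 7396 ≡ 477 (mod 629)
2^256 ≡ 477^2 = 227529 ≡ 460 (mod 629)
2^512 ≡ 460^2 = 211600 ≡ 256 (mod 629)
628 = 512 + 64 + 32 + 16 + 4 in binary powers of 2.
So 2^628 ≡ 256 · 86 · 562 · 120 · 16 ≡ 305 (mod 629).
Since 305 ≠ 1, base 2 is a Fermat witness: 629 is composite.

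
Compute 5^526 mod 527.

253

5^1 ≡ 5 (mod 527)
5^2 ≡ 5^2 = 25 ≡ 25 (mod 527)
5^4 ≡ 25^2 = 625 ≡ 98 (mod 527)
5^8 ≡ 98^2 = 9604 ≡ 118 (mod 527)
5^16 ≡ 118^2 = 13924 ≡ 222 (mod 527)
5^32 ≡ 222^2 = 49284 ≡ 273 (mod 527)
5^64 ≡ 273^2 = 74529 ≡ 222 (mod 527)
5^128 ≡ 222^2 = 49284 ≡ 273 (mod 527)
5^256 ≡ 273^2 = 74529 ≡ 222 (mod 527)
5^512 ≡ 222^2 = 49284 ≡ 273 (mod 527)
526 = 512 + 8 + 4 + 2 in binary powers of 2.
So 5^526 ≡ 273 · 118 · 98 · 25 ≡ 253 (mod 527).
Since 253 ≠ 1, base 5 is a Fermat witness: 527 is composite.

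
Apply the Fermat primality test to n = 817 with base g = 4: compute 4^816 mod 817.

4^1 ≡ 4 (mod 817)
4^2 ≡ 4^2 = 16 ≡ 16 (mod 817)
4^4 ≡ 16^2 = 256 ≡ 256 (mod 817)
4^8 ≡ 256^2 = 65536 ≡ 176 (mod 817)
4^16 ≡ 176^2 = 30976 ≡ 747 (mod 817)
4^32 ≡ 747^2 = 558009 ≡ 815 (mod 817)
4^64 ≡ 815^2 = 664225 ≡ 4 (mod 817)
4^128 ≡ 4^2 = 16 ≡ 16 (mod 817)
4^256 ≡ 16^2 = 256 ≡ 256 (mod 817)
4^512 ≡ 256^2 = 65536 ≡ 176 (mod 817)
816 = 512 + 256 + 32 + 16 in binary powers of 2.
So 4^816 ≡ 176 · 256 · 815 · 747 ≡ 600 (mod 817).
Since 600 ≠ 1, base 4 is a Fermat witness: 817 is composite.

600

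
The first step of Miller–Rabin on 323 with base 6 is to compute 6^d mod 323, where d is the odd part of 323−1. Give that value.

323 − 1 = 322 = 2^1 · 161, so d = 161.
6^1 ≡ 6 (mod 323)
6^2 ≡ 6^2 = 36 ≡ 36 (mod 323)
6^4 ≡ 36^2 = 1296 ≡ 4 (mod 323)
6^8 ≡ 4^2 = 16 ≡ 16 (mod 323)
6^16 ≡ 16^2 = 256 ≡ 256 (mod 323)
6^32 ≡ 256^2 = 65536 ≡ 290 (mod 323)
6^64 ≡ 290^2 = 84100 ≡ 120 (mod 323)
6^128 ≡ 120^2 = 14400 ≡ 188 (mod 323)
161 = 128 + 32 + 1 in binary powers of 2.
So 6^161 ≡ 188 · 290 · 6 ≡ 244 (mod 323).
Squaring chain: 244; never reaches −1, so base 6 is a Miller–Rabin witness that 323 is composite.

244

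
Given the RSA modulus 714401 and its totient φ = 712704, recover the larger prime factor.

φ(n) = (p−1)(q−1) = n − (p+q) + 1, so p + q = 714401 − 712704 + 1 = 1698.
p and q are the roots of t² − 1698t + 714401 = 0.
Discriminant: 1698² − 4·714401 = 2883204 − 2857604 = 25600; √25600 = 160.
q = (1698 − 160)/2 = 769, p = (1698 + 160)/2 = 929.
Check: 769 · 929 = 714401.

929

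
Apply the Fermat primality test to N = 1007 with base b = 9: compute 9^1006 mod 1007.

99

9^1 ≡ 9 (mod 1007)
9^2 ≡ 9^2 = 81 ≡ 81 (mod 1007)
9^4 ≡ 81^2 = 6561 ≡ 519 (mod 1007)
9^8 ≡ 519^2 = 269361 ≡ 492 (mod 1007)
9^16 ≡ 492^2 = 242064 ≡ 384 (mod 1007)
9^32 ≡ 384^2 = 147456 ≡ 434 (mod 1007)
9^64 ≡ 434^2 = 188356 ≡ 47 (mod 1007)
9^128 ≡ 47^2 = 2209 ≡ 195 (mod 1007)
9^256 ≡ 195^2 = 38025 ≡ 766 (mod 1007)
9^512 ≡ 766^2 = 586756 ≡ 682 (mod 1007)
1006 = 512 + 256 + 128 + 64 + 32 + 8 + 4 + 2 in binary powers of 2.
So 9^1006 ≡ 682 · 766 · 195 · 47 · 434 · 492 · 519 · 81 ≡ 99 (mod 1007).
Since 99 ≠ 1, base 9 is a Fermat witness: 1007 is composite.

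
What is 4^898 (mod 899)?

4^1 ≡ 4 (mod 899)
4^2 ≡ 4^2 = 16 ≡ 16 (mod 899)
4^4 ≡ 16^2 = 256 ≡ 256 (mod 899)
4^8 ≡ 256^2 = 65536 ≡ 808 (mod 899)
4^16 ≡ 808^2 = 652864 ≡ 190 (mod 899)
4^32 ≡ 190^2 = 36100 ≡ 140 (mod 899)
4^64 ≡ 140^2 = 19600 ≡ 721 (mod 899)
4^128 ≡ 721^2 = 519841 ≡ 219 (mod 899)
4^256 ≡ 219^2 = 47961 ≡ 314 (mod 899)
4^512 ≡ 314^2 = 98596 ≡ 605 (mod 899)
898 = 512 + 256 + 128 + 2 in binary powers of 2.
So 4^898 ≡ 605 · 314 · 219 · 16 ≡ 219 (mod 899).
Since 219 ≠ 1, base 4 is a Fermat witness: 899 is composite.

219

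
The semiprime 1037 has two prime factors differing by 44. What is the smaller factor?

Since p = q + 44, we have 1037 = q(q + 44), so q² + 44q − 1037 = 0.
Discriminant: 44² + 4·1037 = 1936 + 4148 = 6084; √6084 = 78.
q = (−44 + 78)/2 = 17, and p = q + 44 = 61.
Check: 17 · 61 = 1037.

17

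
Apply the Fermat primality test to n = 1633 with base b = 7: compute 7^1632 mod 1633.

1458

7^1 ≡ 7 (mod 1633)
7^2 ≡ 7^2 = 49 ≡ 49 (mod 1633)
7^4 ≡ 49^2 = 2401 ≡ 768 (mod 1633)
7^8 ≡ 768^2 = 589824 ≡ 311 (mod 1633)
7^16 ≡ 311^2 = 96721 ≡ 374 (mod 1633)
7^32 ≡ 374^2 = 139876 ≡ 1071 (mod 1633)
7^64 ≡ 1071^2 = 1147041 ≡ 675 (mod 1633)
7^128 ≡ 675^2 = 455625 ≡ 18 (mod 1633)
7^256 ≡ 18^2 = 324 ≡ 324 (mod 1633)
7^512 ≡ 324^2 = 104976 ≡ 464 (mod 1633)
7^1024 ≡ 464^2 = 215296 ≡ 1373 (mod 1633)
1632 = 1024 + 512 + 64 + 32 in binary powers of 2.
So 7^1632 ≡ 1373 · 464 · 675 · 1071 ≡ 1458 (mod 1633).
Since 1458 ≠ 1, base 7 is a Fermat witness: 1633 is composite.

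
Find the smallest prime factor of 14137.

67

14137 is odd.
Digit sum 16, not divisible by 3.
Ends in 7: not divisible by 5.
7: 14137 = 7·2019 + 4
11: 14137 = 11·1285 + 2
13: 14137 = 13·1087 + 6
17: 14137 = 17·831 + 10
19: 14137 = 19·744 + 1
23: 14137 = 23·614 + 15
29: 14137 = 29·487 + 14
31: 14137 = 31·456 + 1
37: 14137 = 37·382 + 3
41: 14137 = 41·344 + 33
43: 14137 = 43·328 + 33
47: 14137 = 47·300 + 37
53: 14137 = 53·266 + 39
59: 14137 = 59·239 + 36
61: 14137 = 61·231 + 46
67: 14137 = 67·211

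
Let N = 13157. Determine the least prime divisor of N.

59

13157 is odd.
Digit sum 17, not divisible by 3.
Ends in 7: not divisible by 5.
7: 13157 = 7·1879 + 4
11: 13157 = 11·1196 + 1
13: 13157 = 13·1012 + 1
17: 13157 = 17·773 + 16
19: 13157 = 19·692 + 9
23: 13157 = 23·572 + 1
29: 13157 = 29·453 + 20
31: 13157 = 31·424 + 13
37: 13157 = 37·355 + 22
41: 13157 = 41·320 + 37
43: 13157 = 43·305 + 42
47: 13157 = 47·279 + 44
53: 13157 = 53·248 + 13
59: 13157 = 59·223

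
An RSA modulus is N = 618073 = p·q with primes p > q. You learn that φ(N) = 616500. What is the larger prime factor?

823

φ(n) = (p−1)(q−1) = n − (p+q) + 1, so p + q = 618073 − 616500 + 1 = 1574.
p and q are the roots of t² − 1574t + 618073 = 0.
Discriminant: 1574² − 4·618073 = 2477476 − 2472292 = 5184; √5184 = 72.
q = (1574 − 72)/2 = 751, p = (1574 + 72)/2 = 823.
Check: 751 · 823 = 618073.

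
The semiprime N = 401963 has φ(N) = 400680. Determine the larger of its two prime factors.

743

φ(n) = (p−1)(q−1) = n − (p+q) + 1, so p + q = 401963 − 400680 + 1 = 1284.
p and q are the roots of t² − 1284t + 401963 = 0.
Discriminant: 1284² − 4·401963 = 1648656 − 1607852 = 40804; √40804 = 202.
q = (1284 − 202)/2 = 541, p = (1284 + 202)/2 = 743.
Check: 541 · 743 = 401963.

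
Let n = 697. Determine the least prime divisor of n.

697 is odd.
Digit sum 22, not divisible by 3.
Ends in 7: not divisible by 5.
7: 697 = 7·99 + 4
11: 697 = 11·63 + 4
13: 697 = 13·53 + 8
17: 697 = 17·41

17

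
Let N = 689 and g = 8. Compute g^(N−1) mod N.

248

8^1 ≡ 8 (mod 689)
8^2 ≡ 8^2 = 64 ≡ 64 (mod 689)
8^4 ≡ 64^2 = 4096 ≡ 651 (mod 689)
8^8 ≡ 651^2 = 423801 ≡ 66 (mod 689)
8^16 ≡ 66^2 = 4356 ≡ 222 (mod 689)
8^32 ≡ 222^2 = 49284 ≡ 365 (mod 689)
8^64 ≡ 365^2 = 133225 ≡ 248 (mod 689)
8^128 ≡ 248^2 = 61504 ≡ 183 (mod 689)
8^256 ≡ 183^2 = 33489 ≡ 417 (mod 689)
8^512 ≡ 417^2 = 173889 ≡ 261 (mod 689)
688 = 512 + 128 + 32 + 16 in binary powers of 2.
So 8^688 ≡ 261 · 183 · 365 · 222 ≡ 248 (mod 689).
Since 248 ≠ 1, base 8 is a Fermat witness: 689 is composite.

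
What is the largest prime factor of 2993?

2993 = 41 · 73
73 is prime.
So 2993 = 41 · 73; the largest prime factor is 73.

73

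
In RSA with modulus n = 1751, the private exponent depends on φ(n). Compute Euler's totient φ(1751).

Factor: 1751 = 17 · 103.
φ(1751) = (17−1) · (103−1) = 16 · 102 = 1632.

1632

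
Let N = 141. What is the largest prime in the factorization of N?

47

141 = 3 · 47
47 is prime.
So 141 = 3 · 47; the largest prime factor is 47.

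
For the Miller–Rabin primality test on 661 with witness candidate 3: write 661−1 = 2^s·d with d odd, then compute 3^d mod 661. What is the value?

660

661 − 1 = 660 = 2^2 · 165, so d = 165.
3^1 ≡ 3 (mod 661)
3^2 ≡ 3^2 = 9 ≡ 9 (mod 661)
3^4 ≡ 9^2 = 81 ≡ 81 (mod 661)
3^8 ≡ 81^2 = 6561 ≡ 612 (mod 661)
3^16 ≡ 612^2 = 374544 ≡ 418 (mod 661)
3^32 ≡ 418^2 = 174724 ≡ 220 (mod 661)
3^64 ≡ 220^2 = 48400 ≡ 147 (mod 661)
3^128 ≡ 147^2 = 21609 ≡ 457 (mod 661)
165 = 128 + 32 + 4 + 1 in binary powers of 2.
So 3^165 ≡ 457 · 220 · 81 · 3 ≡ 660 (mod 661).
Since 3^d ≡ 660 (mod 661), base 3 does not prove 661 composite.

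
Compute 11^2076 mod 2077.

283

11^1 ≡ 11 (mod 2077)
11^2 ≡ 11^2 = 121 ≡ 121 (mod 2077)
11^4 ≡ 121^2 = 14641 ≡ 102 (mod 2077)
11^8 ≡ 102^2 = 10404 ≡ 19 (mod 2077)
11^16 ≡ 19^2 = 361 ≡ 361 (mod 2077)
11^32 ≡ 361^2 = 130321 ≡ 1547 (mod 2077)
11^64 ≡ 1547^2 = 2393209 ≡ 505 (mod 2077)
11^128 ≡ 505^2 = 255025 ≡ 1631 (mod 2077)
11^256 ≡ 1631^2 = 2660161 ≡ 1601 (mod 2077)
11^512 ≡ 1601^2 = 2563201 ≡ 183 (mod 2077)
11^1024 ≡ 183^2 = 33489 ≡ 257 (mod 2077)
11^2048 ≡ 257^2 = 66049 ≡ 1662 (mod 2077)
2076 = 2048 + 16 + 8 + 4 in binary powers of 2.
So 11^2076 ≡ 1662 · 361 · 19 · 102 ≡ 283 (mod 2077).
Since 283 ≠ 1, base 11 is a Fermat witness: 2077 is composite.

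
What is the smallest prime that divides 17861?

17861 is odd.
Digit sum 23, not divisible by 3.
Ends in 1: not divisible by 5.
7: 17861 = 7·2551 + 4
11: 17861 = 11·1623 + 8
13: 17861 = 13·1373 + 12
17: 17861 = 17·1050 + 11
19: 17861 = 19·940 + 1
23: 17861 = 23·776 + 13
29: 17861 = 29·615 + 26
31: 17861 = 31·576 + 5
37: 17861 = 37·482 + 27
41: 17861 = 41·435 + 26
43: 17861 = 43·415 + 16
47: 17861 = 47·380 + 1
53: 17861 = 53·337

53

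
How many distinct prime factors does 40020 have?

40020 = 2^2 · 10005
10005 = 3 · 3335
3335 = 5 · 667
667 = 23 · 29
40020 = 2^2 · 3 · 5 · 23 · 29, which has 5 distinct prime factors.

5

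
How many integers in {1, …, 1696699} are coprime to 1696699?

1653600

Factor: 1696699 = 101 · 107 · 157.
φ(1696699) = (101−1) · (107−1) · (157−1) = 100 · 106 · 156 = 1653600.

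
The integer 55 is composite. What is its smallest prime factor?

55 is odd.
Digit sum 10, not divisible by 3.
Ends in 5: divisible by 5.

5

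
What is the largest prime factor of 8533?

8533 = 7 · 1219
1219 = 23 · 53
53 is prime.
So 8533 = 7 · 23 · 53; the largest prime factor is 53.

53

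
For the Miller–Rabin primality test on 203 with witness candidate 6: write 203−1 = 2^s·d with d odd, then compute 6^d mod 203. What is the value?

203 − 1 = 202 = 2^1 · 101, so d = 101.
6^1 ≡ 6 (mod 203)
6^2 ≡ 6^2 = 36 ≡ 36 (mod 203)
6^4 ≡ 36^2 = 1296 ≡ 78 (mod 203)
6^8 ≡ 78^2 = 6084 ≡ 197 (mod 203)
6^16 ≡ 197^2 = 38809 ≡ 36 (mod 203)
6^32 ≡ 36^2 = 1296 ≡ 78 (mod 203)
6^64 ≡ 78^2 = 6084 ≡ 197 (mod 203)
101 = 64 + 32 + 4 + 1 in binary powers of 2.
So 6^101 ≡ 197 · 78 · 78 · 6 ≡ 13 (mod 203).
Squaring chain: 13; never reaches −1, so base 6 is a Miller–Rabin witness that 203 is composite.

13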